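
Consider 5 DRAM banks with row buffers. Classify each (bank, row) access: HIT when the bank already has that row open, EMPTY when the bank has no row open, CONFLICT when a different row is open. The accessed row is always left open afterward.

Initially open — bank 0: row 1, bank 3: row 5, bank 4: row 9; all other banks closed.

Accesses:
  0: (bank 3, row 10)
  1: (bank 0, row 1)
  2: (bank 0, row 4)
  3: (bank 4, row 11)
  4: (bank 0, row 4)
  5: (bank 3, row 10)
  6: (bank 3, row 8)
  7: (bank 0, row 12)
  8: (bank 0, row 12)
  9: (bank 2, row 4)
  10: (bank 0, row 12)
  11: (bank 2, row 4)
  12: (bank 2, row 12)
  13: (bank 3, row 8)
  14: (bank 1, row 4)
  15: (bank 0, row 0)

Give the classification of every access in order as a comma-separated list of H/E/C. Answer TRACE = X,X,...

0: bank 3 row 10 — prev 5 → CONFLICT
1: bank 0 row 1 — prev 1 → HIT
2: bank 0 row 4 — prev 1 → CONFLICT
3: bank 4 row 11 — prev 9 → CONFLICT
4: bank 0 row 4 — prev 4 → HIT
5: bank 3 row 10 — prev 10 → HIT
6: bank 3 row 8 — prev 10 → CONFLICT
7: bank 0 row 12 — prev 4 → CONFLICT
8: bank 0 row 12 — prev 12 → HIT
9: bank 2 row 4 — prev None → EMPTY
10: bank 0 row 12 — prev 12 → HIT
11: bank 2 row 4 — prev 4 → HIT
12: bank 2 row 12 — prev 4 → CONFLICT
13: bank 3 row 8 — prev 8 → HIT
14: bank 1 row 4 — prev None → EMPTY
15: bank 0 row 0 — prev 12 → CONFLICT

TRACE = C,H,C,C,H,H,C,C,H,E,H,H,C,H,E,C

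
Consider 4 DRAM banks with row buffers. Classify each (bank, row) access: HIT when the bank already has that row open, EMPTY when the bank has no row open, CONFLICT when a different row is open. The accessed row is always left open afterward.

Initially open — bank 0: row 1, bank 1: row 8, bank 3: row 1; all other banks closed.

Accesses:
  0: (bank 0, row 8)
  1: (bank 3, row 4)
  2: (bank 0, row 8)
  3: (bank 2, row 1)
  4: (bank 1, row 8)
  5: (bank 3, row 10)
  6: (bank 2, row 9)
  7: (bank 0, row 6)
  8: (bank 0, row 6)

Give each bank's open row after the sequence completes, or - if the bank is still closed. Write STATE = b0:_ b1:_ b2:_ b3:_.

  [0] b0 r8: had r1 ⇒ C
  [1] b3 r4: had r1 ⇒ C
  [2] b0 r8: had r8 ⇒ H
  [3] b2 r1: no row ⇒ E
  [4] b1 r8: had r8 ⇒ H
  [5] b3 r10: had r4 ⇒ C
  [6] b2 r9: had r1 ⇒ C
  [7] b0 r6: had r8 ⇒ C
  [8] b0 r6: had r6 ⇒ H

STATE = b0:6 b1:8 b2:9 b3:10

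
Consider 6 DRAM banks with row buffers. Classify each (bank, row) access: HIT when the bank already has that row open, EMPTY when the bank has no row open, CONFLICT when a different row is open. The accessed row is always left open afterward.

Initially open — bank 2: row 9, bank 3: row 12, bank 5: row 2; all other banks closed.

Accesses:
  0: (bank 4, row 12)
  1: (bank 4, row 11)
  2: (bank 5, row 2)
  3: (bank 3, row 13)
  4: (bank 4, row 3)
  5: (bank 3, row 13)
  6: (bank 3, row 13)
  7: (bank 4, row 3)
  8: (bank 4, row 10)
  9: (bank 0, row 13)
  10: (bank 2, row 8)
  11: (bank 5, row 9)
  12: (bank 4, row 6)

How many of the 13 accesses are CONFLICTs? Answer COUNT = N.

COUNT = 7

#0 (4,12) E
#1 (4,11) C  (was 12)
#2 (5,2) H  (was 2)
#3 (3,13) C  (was 12)
#4 (4,3) C  (was 11)
#5 (3,13) H  (was 13)
#6 (3,13) H  (was 13)
#7 (4,3) H  (was 3)
#8 (4,10) C  (was 3)
#9 (0,13) E
#10 (2,8) C  (was 9)
#11 (5,9) C  (was 2)
#12 (4,6) C  (was 10)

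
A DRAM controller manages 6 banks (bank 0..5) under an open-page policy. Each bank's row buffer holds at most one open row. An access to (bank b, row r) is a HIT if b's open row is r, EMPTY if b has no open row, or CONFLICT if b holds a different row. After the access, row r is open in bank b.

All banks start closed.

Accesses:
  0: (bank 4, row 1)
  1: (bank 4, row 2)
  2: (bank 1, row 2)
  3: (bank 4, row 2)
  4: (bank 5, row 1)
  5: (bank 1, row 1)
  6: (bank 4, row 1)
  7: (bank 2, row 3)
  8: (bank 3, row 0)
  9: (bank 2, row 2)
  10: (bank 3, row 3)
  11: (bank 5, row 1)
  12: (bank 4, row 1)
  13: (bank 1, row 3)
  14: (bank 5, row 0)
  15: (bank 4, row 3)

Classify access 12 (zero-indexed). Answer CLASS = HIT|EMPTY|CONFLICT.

step 0: bank4 None->1 [EMPTY]
step 1: bank4 1->2 [CONFLICT]
step 2: bank1 None->2 [EMPTY]
step 3: bank4 2->2 [HIT]
step 4: bank5 None->1 [EMPTY]
step 5: bank1 2->1 [CONFLICT]
step 6: bank4 2->1 [CONFLICT]
step 7: bank2 None->3 [EMPTY]
step 8: bank3 None->0 [EMPTY]
step 9: bank2 3->2 [CONFLICT]
step 10: bank3 0->3 [CONFLICT]
step 11: bank5 1->1 [HIT]
step 12: bank4 1->1 [HIT]
step 13: bank1 1->3 [CONFLICT]
step 14: bank5 1->0 [CONFLICT]
step 15: bank4 1->3 [CONFLICT]

CLASS = HIT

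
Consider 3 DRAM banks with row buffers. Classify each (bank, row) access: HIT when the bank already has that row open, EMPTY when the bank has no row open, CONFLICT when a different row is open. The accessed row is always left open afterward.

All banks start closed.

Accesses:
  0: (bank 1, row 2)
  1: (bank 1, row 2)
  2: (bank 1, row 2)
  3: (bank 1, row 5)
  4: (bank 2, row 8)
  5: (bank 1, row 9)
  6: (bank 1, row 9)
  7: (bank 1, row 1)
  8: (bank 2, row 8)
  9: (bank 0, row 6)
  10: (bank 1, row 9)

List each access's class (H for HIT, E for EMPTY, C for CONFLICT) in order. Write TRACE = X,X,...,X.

TRACE = E,H,H,C,E,C,H,C,H,E,C

0: bank 1 row 2 — prev None → EMPTY
1: bank 1 row 2 — prev 2 → HIT
2: bank 1 row 2 — prev 2 → HIT
3: bank 1 row 5 — prev 2 → CONFLICT
4: bank 2 row 8 — prev None → EMPTY
5: bank 1 row 9 — prev 5 → CONFLICT
6: bank 1 row 9 — prev 9 → HIT
7: bank 1 row 1 — prev 9 → CONFLICT
8: bank 2 row 8 — prev 8 → HIT
9: bank 0 row 6 — prev None → EMPTY
10: bank 1 row 9 — prev 1 → CONFLICT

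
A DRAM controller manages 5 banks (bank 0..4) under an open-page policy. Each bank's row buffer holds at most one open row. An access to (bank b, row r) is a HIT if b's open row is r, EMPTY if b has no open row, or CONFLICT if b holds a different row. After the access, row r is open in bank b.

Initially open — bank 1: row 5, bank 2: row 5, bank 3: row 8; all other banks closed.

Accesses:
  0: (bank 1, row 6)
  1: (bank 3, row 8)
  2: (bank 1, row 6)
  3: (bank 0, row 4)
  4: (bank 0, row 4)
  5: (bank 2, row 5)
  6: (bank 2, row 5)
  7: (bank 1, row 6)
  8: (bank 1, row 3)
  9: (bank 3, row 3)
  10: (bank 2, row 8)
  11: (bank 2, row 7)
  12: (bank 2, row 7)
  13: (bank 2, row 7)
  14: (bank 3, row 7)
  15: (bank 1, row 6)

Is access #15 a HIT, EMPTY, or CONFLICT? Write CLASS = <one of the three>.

CLASS = CONFLICT

#0 (1,6) C  (was 5)
#1 (3,8) H  (was 8)
#2 (1,6) H  (was 6)
#3 (0,4) E
#4 (0,4) H  (was 4)
#5 (2,5) H  (was 5)
#6 (2,5) H  (was 5)
#7 (1,6) H  (was 6)
#8 (1,3) C  (was 6)
#9 (3,3) C  (was 8)
#10 (2,8) C  (was 5)
#11 (2,7) C  (was 8)
#12 (2,7) H  (was 7)
#13 (2,7) H  (was 7)
#14 (3,7) C  (was 3)
#15 (1,6) C  (was 3)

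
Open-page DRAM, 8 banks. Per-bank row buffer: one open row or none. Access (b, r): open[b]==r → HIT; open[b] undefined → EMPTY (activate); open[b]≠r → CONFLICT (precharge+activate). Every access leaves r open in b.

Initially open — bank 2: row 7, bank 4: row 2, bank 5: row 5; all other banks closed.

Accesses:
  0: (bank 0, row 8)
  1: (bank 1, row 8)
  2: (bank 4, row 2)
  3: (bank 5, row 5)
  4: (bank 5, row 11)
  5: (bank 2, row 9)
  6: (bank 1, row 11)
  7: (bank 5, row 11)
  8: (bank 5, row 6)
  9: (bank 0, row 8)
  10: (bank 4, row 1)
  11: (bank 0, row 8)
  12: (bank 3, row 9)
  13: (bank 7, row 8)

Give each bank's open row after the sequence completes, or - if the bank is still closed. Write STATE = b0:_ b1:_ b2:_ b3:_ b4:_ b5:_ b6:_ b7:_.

STATE = b0:8 b1:11 b2:9 b3:9 b4:1 b5:6 b6:- b7:8

0: bank 0 row 8 — prev None → EMPTY
1: bank 1 row 8 — prev None → EMPTY
2: bank 4 row 2 — prev 2 → HIT
3: bank 5 row 5 — prev 5 → HIT
4: bank 5 row 11 — prev 5 → CONFLICT
5: bank 2 row 9 — prev 7 → CONFLICT
6: bank 1 row 11 — prev 8 → CONFLICT
7: bank 5 row 11 — prev 11 → HIT
8: bank 5 row 6 — prev 11 → CONFLICT
9: bank 0 row 8 — prev 8 → HIT
10: bank 4 row 1 — prev 2 → CONFLICT
11: bank 0 row 8 — prev 8 → HIT
12: bank 3 row 9 — prev None → EMPTY
13: bank 7 row 8 — prev None → EMPTY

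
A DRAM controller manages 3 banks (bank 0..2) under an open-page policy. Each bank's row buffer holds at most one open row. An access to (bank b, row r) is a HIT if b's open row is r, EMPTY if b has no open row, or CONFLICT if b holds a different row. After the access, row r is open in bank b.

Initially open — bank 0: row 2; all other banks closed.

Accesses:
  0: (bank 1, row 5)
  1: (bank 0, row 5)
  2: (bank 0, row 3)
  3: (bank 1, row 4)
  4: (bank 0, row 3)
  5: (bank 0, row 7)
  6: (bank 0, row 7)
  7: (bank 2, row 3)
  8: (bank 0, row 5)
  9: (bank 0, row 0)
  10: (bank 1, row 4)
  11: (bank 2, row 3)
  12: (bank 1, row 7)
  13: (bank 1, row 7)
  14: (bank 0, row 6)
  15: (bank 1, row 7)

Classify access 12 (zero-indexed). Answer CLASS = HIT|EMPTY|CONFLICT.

CLASS = CONFLICT

0: bank 1 row 5 — prev None → EMPTY
1: bank 0 row 5 — prev 2 → CONFLICT
2: bank 0 row 3 — prev 5 → CONFLICT
3: bank 1 row 4 — prev 5 → CONFLICT
4: bank 0 row 3 — prev 3 → HIT
5: bank 0 row 7 — prev 3 → CONFLICT
6: bank 0 row 7 — prev 7 → HIT
7: bank 2 row 3 — prev None → EMPTY
8: bank 0 row 5 — prev 7 → CONFLICT
9: bank 0 row 0 — prev 5 → CONFLICT
10: bank 1 row 4 — prev 4 → HIT
11: bank 2 row 3 — prev 3 → HIT
12: bank 1 row 7 — prev 4 → CONFLICT
13: bank 1 row 7 — prev 7 → HIT
14: bank 0 row 6 — prev 0 → CONFLICT
15: bank 1 row 7 — prev 7 → HIT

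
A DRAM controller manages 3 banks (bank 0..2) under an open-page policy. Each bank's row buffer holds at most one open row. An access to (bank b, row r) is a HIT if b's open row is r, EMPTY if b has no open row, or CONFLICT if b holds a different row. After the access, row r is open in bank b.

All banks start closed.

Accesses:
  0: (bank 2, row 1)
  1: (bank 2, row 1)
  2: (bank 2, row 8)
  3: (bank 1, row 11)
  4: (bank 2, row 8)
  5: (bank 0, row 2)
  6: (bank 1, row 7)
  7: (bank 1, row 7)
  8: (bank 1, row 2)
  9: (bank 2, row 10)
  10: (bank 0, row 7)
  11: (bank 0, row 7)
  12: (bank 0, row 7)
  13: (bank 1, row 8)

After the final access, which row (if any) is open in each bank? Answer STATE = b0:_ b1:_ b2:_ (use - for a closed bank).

step 0: bank2 None->1 [EMPTY]
step 1: bank2 1->1 [HIT]
step 2: bank2 1->8 [CONFLICT]
step 3: bank1 None->11 [EMPTY]
step 4: bank2 8->8 [HIT]
step 5: bank0 None->2 [EMPTY]
step 6: bank1 11->7 [CONFLICT]
step 7: bank1 7->7 [HIT]
step 8: bank1 7->2 [CONFLICT]
step 9: bank2 8->10 [CONFLICT]
step 10: bank0 2->7 [CONFLICT]
step 11: bank0 7->7 [HIT]
step 12: bank0 7->7 [HIT]
step 13: bank1 2->8 [CONFLICT]

STATE = b0:7 b1:8 b2:10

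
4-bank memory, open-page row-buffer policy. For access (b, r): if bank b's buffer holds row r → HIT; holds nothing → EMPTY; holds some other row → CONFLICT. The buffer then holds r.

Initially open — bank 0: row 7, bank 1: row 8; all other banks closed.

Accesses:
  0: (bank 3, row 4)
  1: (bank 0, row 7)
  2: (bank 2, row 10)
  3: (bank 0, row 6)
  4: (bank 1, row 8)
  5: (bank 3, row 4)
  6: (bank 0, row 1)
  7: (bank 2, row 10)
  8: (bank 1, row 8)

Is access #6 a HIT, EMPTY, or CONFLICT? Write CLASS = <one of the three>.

step 0: bank3 None->4 [EMPTY]
step 1: bank0 7->7 [HIT]
step 2: bank2 None->10 [EMPTY]
step 3: bank0 7->6 [CONFLICT]
step 4: bank1 8->8 [HIT]
step 5: bank3 4->4 [HIT]
step 6: bank0 6->1 [CONFLICT]
step 7: bank2 10->10 [HIT]
step 8: bank1 8->8 [HIT]

CLASS = CONFLICT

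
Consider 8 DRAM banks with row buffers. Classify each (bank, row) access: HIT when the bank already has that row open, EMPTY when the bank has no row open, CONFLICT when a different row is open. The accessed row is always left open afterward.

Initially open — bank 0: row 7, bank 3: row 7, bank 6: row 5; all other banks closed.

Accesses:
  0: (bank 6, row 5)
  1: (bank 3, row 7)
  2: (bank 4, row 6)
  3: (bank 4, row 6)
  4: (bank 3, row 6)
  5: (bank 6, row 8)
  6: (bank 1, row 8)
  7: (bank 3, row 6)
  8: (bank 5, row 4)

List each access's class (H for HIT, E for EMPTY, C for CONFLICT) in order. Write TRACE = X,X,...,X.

TRACE = H,H,E,H,C,C,E,H,E

  [0] b6 r5: had r5 ⇒ H
  [1] b3 r7: had r7 ⇒ H
  [2] b4 r6: no row ⇒ E
  [3] b4 r6: had r6 ⇒ H
  [4] b3 r6: had r7 ⇒ C
  [5] b6 r8: had r5 ⇒ C
  [6] b1 r8: no row ⇒ E
  [7] b3 r6: had r6 ⇒ H
  [8] b5 r4: no row ⇒ E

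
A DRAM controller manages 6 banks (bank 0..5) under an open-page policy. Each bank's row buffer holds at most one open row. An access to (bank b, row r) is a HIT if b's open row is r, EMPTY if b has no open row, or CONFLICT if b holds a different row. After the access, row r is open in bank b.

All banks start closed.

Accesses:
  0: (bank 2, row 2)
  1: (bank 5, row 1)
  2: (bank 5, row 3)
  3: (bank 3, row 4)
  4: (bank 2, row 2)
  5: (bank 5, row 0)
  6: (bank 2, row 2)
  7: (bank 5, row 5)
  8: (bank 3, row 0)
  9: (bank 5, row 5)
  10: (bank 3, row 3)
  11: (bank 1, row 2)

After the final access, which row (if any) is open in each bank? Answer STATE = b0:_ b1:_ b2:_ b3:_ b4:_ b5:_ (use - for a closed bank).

step 0: bank2 None->2 [EMPTY]
step 1: bank5 None->1 [EMPTY]
step 2: bank5 1->3 [CONFLICT]
step 3: bank3 None->4 [EMPTY]
step 4: bank2 2->2 [HIT]
step 5: bank5 3->0 [CONFLICT]
step 6: bank2 2->2 [HIT]
step 7: bank5 0->5 [CONFLICT]
step 8: bank3 4->0 [CONFLICT]
step 9: bank5 5->5 [HIT]
step 10: bank3 0->3 [CONFLICT]
step 11: bank1 None->2 [EMPTY]

STATE = b0:- b1:2 b2:2 b3:3 b4:- b5:5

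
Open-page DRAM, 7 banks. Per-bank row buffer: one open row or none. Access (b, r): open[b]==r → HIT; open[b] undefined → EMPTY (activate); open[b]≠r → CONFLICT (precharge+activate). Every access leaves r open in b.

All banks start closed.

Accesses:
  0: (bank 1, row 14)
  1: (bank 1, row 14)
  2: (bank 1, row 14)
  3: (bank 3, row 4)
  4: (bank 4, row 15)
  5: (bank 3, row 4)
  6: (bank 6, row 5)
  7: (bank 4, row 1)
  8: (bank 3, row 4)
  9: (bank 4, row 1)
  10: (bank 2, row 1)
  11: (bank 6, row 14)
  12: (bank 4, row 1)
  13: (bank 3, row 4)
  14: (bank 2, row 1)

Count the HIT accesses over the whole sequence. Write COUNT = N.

  [0] b1 r14: no row ⇒ E
  [1] b1 r14: had r14 ⇒ H
  [2] b1 r14: had r14 ⇒ H
  [3] b3 r4: no row ⇒ E
  [4] b4 r15: no row ⇒ E
  [5] b3 r4: had r4 ⇒ H
  [6] b6 r5: no row ⇒ E
  [7] b4 r1: had r15 ⇒ C
  [8] b3 r4: had r4 ⇒ H
  [9] b4 r1: had r1 ⇒ H
  [10] b2 r1: no row ⇒ E
  [11] b6 r14: had r5 ⇒ C
  [12] b4 r1: had r1 ⇒ H
  [13] b3 r4: had r4 ⇒ H
  [14] b2 r1: had r1 ⇒ H

COUNT = 8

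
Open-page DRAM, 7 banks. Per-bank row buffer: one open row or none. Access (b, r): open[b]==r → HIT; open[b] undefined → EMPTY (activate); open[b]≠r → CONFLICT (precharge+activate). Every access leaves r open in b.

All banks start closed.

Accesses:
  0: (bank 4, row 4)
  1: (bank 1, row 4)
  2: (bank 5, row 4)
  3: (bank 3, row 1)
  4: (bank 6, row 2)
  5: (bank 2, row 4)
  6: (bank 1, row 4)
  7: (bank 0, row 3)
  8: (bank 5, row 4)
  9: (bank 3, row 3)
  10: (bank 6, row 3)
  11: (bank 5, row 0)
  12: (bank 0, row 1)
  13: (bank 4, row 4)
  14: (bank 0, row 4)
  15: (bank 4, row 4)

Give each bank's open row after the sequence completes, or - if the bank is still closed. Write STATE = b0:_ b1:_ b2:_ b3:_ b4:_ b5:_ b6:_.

  [0] b4 r4: no row ⇒ E
  [1] b1 r4: no row ⇒ E
  [2] b5 r4: no row ⇒ E
  [3] b3 r1: no row ⇒ E
  [4] b6 r2: no row ⇒ E
  [5] b2 r4: no row ⇒ E
  [6] b1 r4: had r4 ⇒ H
  [7] b0 r3: no row ⇒ E
  [8] b5 r4: had r4 ⇒ H
  [9] b3 r3: had r1 ⇒ C
  [10] b6 r3: had r2 ⇒ C
  [11] b5 r0: had r4 ⇒ C
  [12] b0 r1: had r3 ⇒ C
  [13] b4 r4: had r4 ⇒ H
  [14] b0 r4: had r1 ⇒ C
  [15] b4 r4: had r4 ⇒ H

STATE = b0:4 b1:4 b2:4 b3:3 b4:4 b5:0 b6:3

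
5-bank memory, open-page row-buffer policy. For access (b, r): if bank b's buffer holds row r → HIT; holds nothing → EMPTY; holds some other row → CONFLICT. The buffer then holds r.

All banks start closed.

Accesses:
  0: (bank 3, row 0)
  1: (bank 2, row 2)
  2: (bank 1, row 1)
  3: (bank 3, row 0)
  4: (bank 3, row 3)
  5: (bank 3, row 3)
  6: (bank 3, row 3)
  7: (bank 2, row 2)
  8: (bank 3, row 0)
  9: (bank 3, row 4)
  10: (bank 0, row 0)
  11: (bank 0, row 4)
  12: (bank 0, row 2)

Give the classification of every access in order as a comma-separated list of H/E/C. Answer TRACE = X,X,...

0: bank 3 row 0 — prev None → EMPTY
1: bank 2 row 2 — prev None → EMPTY
2: bank 1 row 1 — prev None → EMPTY
3: bank 3 row 0 — prev 0 → HIT
4: bank 3 row 3 — prev 0 → CONFLICT
5: bank 3 row 3 — prev 3 → HIT
6: bank 3 row 3 — prev 3 → HIT
7: bank 2 row 2 — prev 2 → HIT
8: bank 3 row 0 — prev 3 → CONFLICT
9: bank 3 row 4 — prev 0 → CONFLICT
10: bank 0 row 0 — prev None → EMPTY
11: bank 0 row 4 — prev 0 → CONFLICT
12: bank 0 row 2 — prev 4 → CONFLICT

TRACE = E,E,E,H,C,H,H,H,C,C,E,C,C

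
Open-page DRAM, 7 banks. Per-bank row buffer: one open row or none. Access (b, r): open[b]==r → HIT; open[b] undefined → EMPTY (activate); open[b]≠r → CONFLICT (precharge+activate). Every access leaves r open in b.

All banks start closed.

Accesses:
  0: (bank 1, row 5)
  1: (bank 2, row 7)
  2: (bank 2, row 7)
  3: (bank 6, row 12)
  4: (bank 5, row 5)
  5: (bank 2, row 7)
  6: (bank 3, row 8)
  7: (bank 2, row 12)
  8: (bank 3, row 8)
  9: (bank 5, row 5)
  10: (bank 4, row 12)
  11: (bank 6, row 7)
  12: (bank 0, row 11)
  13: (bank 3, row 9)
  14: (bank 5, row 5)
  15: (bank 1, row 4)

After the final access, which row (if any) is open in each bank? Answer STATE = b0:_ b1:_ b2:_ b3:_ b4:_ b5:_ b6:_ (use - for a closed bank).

STATE = b0:11 b1:4 b2:12 b3:9 b4:12 b5:5 b6:7

#0 (1,5) E
#1 (2,7) E
#2 (2,7) H  (was 7)
#3 (6,12) E
#4 (5,5) E
#5 (2,7) H  (was 7)
#6 (3,8) E
#7 (2,12) C  (was 7)
#8 (3,8) H  (was 8)
#9 (5,5) H  (was 5)
#10 (4,12) E
#11 (6,7) C  (was 12)
#12 (0,11) E
#13 (3,9) C  (was 8)
#14 (5,5) H  (was 5)
#15 (1,4) C  (was 5)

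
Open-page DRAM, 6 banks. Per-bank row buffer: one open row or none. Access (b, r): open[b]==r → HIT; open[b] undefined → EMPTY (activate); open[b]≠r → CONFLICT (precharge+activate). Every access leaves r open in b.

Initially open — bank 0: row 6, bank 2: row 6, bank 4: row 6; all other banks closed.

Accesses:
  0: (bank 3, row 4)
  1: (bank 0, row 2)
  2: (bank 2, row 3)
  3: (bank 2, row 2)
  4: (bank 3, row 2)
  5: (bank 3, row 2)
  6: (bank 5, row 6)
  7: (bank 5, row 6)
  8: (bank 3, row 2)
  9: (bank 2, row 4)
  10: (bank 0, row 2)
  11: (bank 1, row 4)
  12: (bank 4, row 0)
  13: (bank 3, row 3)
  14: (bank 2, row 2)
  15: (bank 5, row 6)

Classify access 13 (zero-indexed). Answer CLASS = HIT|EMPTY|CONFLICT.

CLASS = CONFLICT

step 0: bank3 None->4 [EMPTY]
step 1: bank0 6->2 [CONFLICT]
step 2: bank2 6->3 [CONFLICT]
step 3: bank2 3->2 [CONFLICT]
step 4: bank3 4->2 [CONFLICT]
step 5: bank3 2->2 [HIT]
step 6: bank5 None->6 [EMPTY]
step 7: bank5 6->6 [HIT]
step 8: bank3 2->2 [HIT]
step 9: bank2 2->4 [CONFLICT]
step 10: bank0 2->2 [HIT]
step 11: bank1 None->4 [EMPTY]
step 12: bank4 6->0 [CONFLICT]
step 13: bank3 2->3 [CONFLICT]
step 14: bank2 4->2 [CONFLICT]
step 15: bank5 6->6 [HIT]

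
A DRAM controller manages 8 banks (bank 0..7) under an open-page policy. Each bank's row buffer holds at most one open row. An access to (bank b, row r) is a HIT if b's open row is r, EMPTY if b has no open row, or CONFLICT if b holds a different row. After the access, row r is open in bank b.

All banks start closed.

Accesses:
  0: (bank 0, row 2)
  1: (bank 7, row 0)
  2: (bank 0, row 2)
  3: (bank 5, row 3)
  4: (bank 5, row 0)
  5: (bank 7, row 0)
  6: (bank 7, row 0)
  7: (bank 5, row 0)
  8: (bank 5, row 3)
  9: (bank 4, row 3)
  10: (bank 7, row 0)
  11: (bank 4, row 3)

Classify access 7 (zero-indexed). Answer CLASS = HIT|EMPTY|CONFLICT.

step 0: bank0 None->2 [EMPTY]
step 1: bank7 None->0 [EMPTY]
step 2: bank0 2->2 [HIT]
step 3: bank5 None->3 [EMPTY]
step 4: bank5 3->0 [CONFLICT]
step 5: bank7 0->0 [HIT]
step 6: bank7 0->0 [HIT]
step 7: bank5 0->0 [HIT]
step 8: bank5 0->3 [CONFLICT]
step 9: bank4 None->3 [EMPTY]
step 10: bank7 0->0 [HIT]
step 11: bank4 3->3 [HIT]

CLASS = HIT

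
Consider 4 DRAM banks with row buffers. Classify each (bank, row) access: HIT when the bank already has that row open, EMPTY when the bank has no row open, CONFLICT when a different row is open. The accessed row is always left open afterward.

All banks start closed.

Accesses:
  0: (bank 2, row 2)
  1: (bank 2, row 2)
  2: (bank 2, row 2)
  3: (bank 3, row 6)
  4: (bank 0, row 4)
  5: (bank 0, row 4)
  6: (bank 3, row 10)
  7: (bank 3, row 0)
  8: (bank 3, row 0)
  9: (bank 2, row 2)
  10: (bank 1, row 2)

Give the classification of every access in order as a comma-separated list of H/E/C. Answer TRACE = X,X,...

TRACE = E,H,H,E,E,H,C,C,H,H,E

#0 (2,2) E
#1 (2,2) H  (was 2)
#2 (2,2) H  (was 2)
#3 (3,6) E
#4 (0,4) E
#5 (0,4) H  (was 4)
#6 (3,10) C  (was 6)
#7 (3,0) C  (was 10)
#8 (3,0) H  (was 0)
#9 (2,2) H  (was 2)
#10 (1,2) E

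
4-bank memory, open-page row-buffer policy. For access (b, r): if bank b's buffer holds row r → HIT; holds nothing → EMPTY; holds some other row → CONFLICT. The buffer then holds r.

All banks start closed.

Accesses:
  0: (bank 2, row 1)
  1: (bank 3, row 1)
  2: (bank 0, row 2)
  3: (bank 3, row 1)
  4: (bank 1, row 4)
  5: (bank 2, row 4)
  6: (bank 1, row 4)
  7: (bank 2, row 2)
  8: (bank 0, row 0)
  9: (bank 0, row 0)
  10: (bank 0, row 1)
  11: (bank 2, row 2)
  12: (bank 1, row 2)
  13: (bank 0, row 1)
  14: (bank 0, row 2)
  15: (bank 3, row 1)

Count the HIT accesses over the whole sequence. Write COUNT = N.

COUNT = 6

  [0] b2 r1: no row ⇒ E
  [1] b3 r1: no row ⇒ E
  [2] b0 r2: no row ⇒ E
  [3] b3 r1: had r1 ⇒ H
  [4] b1 r4: no row ⇒ E
  [5] b2 r4: had r1 ⇒ C
  [6] b1 r4: had r4 ⇒ H
  [7] b2 r2: had r4 ⇒ C
  [8] b0 r0: had r2 ⇒ C
  [9] b0 r0: had r0 ⇒ H
  [10] b0 r1: had r0 ⇒ C
  [11] b2 r2: had r2 ⇒ H
  [12] b1 r2: had r4 ⇒ C
  [13] b0 r1: had r1 ⇒ H
  [14] b0 r2: had r1 ⇒ C
  [15] b3 r1: had r1 ⇒ H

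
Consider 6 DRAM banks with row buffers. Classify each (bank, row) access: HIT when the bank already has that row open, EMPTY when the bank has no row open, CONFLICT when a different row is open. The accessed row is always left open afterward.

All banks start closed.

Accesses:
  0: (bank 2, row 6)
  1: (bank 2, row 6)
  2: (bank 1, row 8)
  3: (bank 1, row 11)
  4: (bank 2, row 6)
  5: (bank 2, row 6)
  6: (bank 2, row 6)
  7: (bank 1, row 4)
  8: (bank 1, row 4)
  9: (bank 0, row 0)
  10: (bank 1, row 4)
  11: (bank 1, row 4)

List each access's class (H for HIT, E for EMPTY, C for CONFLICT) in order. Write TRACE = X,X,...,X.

TRACE = E,H,E,C,H,H,H,C,H,E,H,H

0: bank 2 row 6 — prev None → EMPTY
1: bank 2 row 6 — prev 6 → HIT
2: bank 1 row 8 — prev None → EMPTY
3: bank 1 row 11 — prev 8 → CONFLICT
4: bank 2 row 6 — prev 6 → HIT
5: bank 2 row 6 — prev 6 → HIT
6: bank 2 row 6 — prev 6 → HIT
7: bank 1 row 4 — prev 11 → CONFLICT
8: bank 1 row 4 — prev 4 → HIT
9: bank 0 row 0 — prev None → EMPTY
10: bank 1 row 4 — prev 4 → HIT
11: bank 1 row 4 — prev 4 → HIT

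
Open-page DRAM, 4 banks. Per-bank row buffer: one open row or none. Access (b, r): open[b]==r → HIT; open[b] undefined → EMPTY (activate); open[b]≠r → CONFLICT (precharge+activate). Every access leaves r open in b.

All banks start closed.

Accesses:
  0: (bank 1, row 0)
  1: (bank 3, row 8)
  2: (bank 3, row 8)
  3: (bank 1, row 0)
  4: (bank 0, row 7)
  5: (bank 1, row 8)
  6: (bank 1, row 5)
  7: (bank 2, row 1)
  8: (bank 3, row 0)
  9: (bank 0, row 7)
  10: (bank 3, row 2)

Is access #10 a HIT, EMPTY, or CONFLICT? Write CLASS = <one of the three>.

step 0: bank1 None->0 [EMPTY]
step 1: bank3 None->8 [EMPTY]
step 2: bank3 8->8 [HIT]
step 3: bank1 0->0 [HIT]
step 4: bank0 None->7 [EMPTY]
step 5: bank1 0->8 [CONFLICT]
step 6: bank1 8->5 [CONFLICT]
step 7: bank2 None->1 [EMPTY]
step 8: bank3 8->0 [CONFLICT]
step 9: bank0 7->7 [HIT]
step 10: bank3 0->2 [CONFLICT]

CLASS = CONFLICT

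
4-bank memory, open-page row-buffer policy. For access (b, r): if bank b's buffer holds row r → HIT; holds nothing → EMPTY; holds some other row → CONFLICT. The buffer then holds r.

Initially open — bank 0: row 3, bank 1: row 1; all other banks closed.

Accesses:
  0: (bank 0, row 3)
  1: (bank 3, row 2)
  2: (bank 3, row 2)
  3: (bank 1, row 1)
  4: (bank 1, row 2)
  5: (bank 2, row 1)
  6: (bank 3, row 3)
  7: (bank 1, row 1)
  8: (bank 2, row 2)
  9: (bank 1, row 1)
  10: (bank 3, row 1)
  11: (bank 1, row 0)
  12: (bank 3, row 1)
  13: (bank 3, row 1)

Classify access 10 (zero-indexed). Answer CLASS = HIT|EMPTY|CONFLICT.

#0 (0,3) H  (was 3)
#1 (3,2) E
#2 (3,2) H  (was 2)
#3 (1,1) H  (was 1)
#4 (1,2) C  (was 1)
#5 (2,1) E
#6 (3,3) C  (was 2)
#7 (1,1) C  (was 2)
#8 (2,2) C  (was 1)
#9 (1,1) H  (was 1)
#10 (3,1) C  (was 3)
#11 (1,0) C  (was 1)
#12 (3,1) H  (was 1)
#13 (3,1) H  (was 1)

CLASS = CONFLICT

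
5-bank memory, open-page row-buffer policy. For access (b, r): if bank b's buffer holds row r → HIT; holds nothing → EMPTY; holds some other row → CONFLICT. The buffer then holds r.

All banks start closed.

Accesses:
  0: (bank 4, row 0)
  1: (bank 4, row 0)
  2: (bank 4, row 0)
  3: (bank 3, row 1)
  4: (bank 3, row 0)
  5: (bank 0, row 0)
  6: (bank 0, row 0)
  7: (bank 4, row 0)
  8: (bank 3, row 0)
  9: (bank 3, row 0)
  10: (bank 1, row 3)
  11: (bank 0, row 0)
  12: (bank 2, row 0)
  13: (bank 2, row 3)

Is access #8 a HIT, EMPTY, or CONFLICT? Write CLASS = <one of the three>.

0: bank 4 row 0 — prev None → EMPTY
1: bank 4 row 0 — prev 0 → HIT
2: bank 4 row 0 — prev 0 → HIT
3: bank 3 row 1 — prev None → EMPTY
4: bank 3 row 0 — prev 1 → CONFLICT
5: bank 0 row 0 — prev None → EMPTY
6: bank 0 row 0 — prev 0 → HIT
7: bank 4 row 0 — prev 0 → HIT
8: bank 3 row 0 — prev 0 → HIT
9: bank 3 row 0 — prev 0 → HIT
10: bank 1 row 3 — prev None → EMPTY
11: bank 0 row 0 — prev 0 → HIT
12: bank 2 row 0 — prev None → EMPTY
13: bank 2 row 3 — prev 0 → CONFLICT

CLASS = HIT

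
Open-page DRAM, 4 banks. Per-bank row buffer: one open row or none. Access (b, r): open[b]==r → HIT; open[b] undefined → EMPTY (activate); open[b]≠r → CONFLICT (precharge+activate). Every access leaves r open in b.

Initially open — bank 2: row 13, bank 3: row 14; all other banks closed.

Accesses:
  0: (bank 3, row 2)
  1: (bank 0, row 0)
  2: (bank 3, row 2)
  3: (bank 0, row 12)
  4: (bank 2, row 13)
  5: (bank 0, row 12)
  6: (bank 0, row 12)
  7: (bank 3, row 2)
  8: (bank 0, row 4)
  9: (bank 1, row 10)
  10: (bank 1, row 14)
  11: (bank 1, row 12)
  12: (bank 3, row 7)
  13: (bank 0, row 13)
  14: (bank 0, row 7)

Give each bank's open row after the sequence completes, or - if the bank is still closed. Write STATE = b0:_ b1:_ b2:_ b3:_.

step 0: bank3 14->2 [CONFLICT]
step 1: bank0 None->0 [EMPTY]
step 2: bank3 2->2 [HIT]
step 3: bank0 0->12 [CONFLICT]
step 4: bank2 13->13 [HIT]
step 5: bank0 12->12 [HIT]
step 6: bank0 12->12 [HIT]
step 7: bank3 2->2 [HIT]
step 8: bank0 12->4 [CONFLICT]
step 9: bank1 None->10 [EMPTY]
step 10: bank1 10->14 [CONFLICT]
step 11: bank1 14->12 [CONFLICT]
step 12: bank3 2->7 [CONFLICT]
step 13: bank0 4->13 [CONFLICT]
step 14: bank0 13->7 [CONFLICT]

STATE = b0:7 b1:12 b2:13 b3:7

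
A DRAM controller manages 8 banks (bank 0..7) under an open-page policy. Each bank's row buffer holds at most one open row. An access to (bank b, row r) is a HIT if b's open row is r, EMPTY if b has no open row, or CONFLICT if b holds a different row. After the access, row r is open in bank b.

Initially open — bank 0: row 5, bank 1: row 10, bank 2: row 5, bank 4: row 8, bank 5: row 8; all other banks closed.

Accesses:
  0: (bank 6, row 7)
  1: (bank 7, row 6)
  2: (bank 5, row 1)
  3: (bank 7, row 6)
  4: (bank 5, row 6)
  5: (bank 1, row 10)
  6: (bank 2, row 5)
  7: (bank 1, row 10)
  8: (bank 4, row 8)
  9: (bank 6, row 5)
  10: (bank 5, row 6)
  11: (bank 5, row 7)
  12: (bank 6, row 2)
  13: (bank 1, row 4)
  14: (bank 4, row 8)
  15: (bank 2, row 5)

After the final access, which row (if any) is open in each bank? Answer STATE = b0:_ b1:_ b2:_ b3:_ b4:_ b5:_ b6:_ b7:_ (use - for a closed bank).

STATE = b0:5 b1:4 b2:5 b3:- b4:8 b5:7 b6:2 b7:6

step 0: bank6 None->7 [EMPTY]
step 1: bank7 None->6 [EMPTY]
step 2: bank5 8->1 [CONFLICT]
step 3: bank7 6->6 [HIT]
step 4: bank5 1->6 [CONFLICT]
step 5: bank1 10->10 [HIT]
step 6: bank2 5->5 [HIT]
step 7: bank1 10->10 [HIT]
step 8: bank4 8->8 [HIT]
step 9: bank6 7->5 [CONFLICT]
step 10: bank5 6->6 [HIT]
step 11: bank5 6->7 [CONFLICT]
step 12: bank6 5->2 [CONFLICT]
step 13: bank1 10->4 [CONFLICT]
step 14: bank4 8->8 [HIT]
step 15: bank2 5->5 [HIT]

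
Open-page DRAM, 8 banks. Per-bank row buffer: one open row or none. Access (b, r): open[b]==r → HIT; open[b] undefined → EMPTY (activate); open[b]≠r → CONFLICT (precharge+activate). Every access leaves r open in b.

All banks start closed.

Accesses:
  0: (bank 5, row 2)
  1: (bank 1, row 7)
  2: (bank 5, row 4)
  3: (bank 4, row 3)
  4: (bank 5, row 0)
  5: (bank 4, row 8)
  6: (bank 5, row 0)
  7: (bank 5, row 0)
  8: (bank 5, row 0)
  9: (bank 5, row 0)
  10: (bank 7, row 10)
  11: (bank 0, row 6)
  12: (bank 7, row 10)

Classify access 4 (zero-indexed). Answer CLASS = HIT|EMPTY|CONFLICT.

step 0: bank5 None->2 [EMPTY]
step 1: bank1 None->7 [EMPTY]
step 2: bank5 2->4 [CONFLICT]
step 3: bank4 None->3 [EMPTY]
step 4: bank5 4->0 [CONFLICT]
step 5: bank4 3->8 [CONFLICT]
step 6: bank5 0->0 [HIT]
step 7: bank5 0->0 [HIT]
step 8: bank5 0->0 [HIT]
step 9: bank5 0->0 [HIT]
step 10: bank7 None->10 [EMPTY]
step 11: bank0 None->6 [EMPTY]
step 12: bank7 10->10 [HIT]

CLASS = CONFLICT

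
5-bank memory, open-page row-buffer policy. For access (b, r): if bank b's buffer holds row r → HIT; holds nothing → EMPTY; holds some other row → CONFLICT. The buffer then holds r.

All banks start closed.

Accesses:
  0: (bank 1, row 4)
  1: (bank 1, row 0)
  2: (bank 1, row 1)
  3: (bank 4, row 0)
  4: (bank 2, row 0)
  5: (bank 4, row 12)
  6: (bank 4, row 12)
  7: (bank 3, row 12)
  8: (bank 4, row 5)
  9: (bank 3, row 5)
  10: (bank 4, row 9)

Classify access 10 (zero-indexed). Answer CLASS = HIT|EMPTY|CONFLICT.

  [0] b1 r4: no row ⇒ E
  [1] b1 r0: had r4 ⇒ C
  [2] b1 r1: had r0 ⇒ C
  [3] b4 r0: no row ⇒ E
  [4] b2 r0: no row ⇒ E
  [5] b4 r12: had r0 ⇒ C
  [6] b4 r12: had r12 ⇒ H
  [7] b3 r12: no row ⇒ E
  [8] b4 r5: had r12 ⇒ C
  [9] b3 r5: had r12 ⇒ C
  [10] b4 r9: had r5 ⇒ C

CLASS = CONFLICT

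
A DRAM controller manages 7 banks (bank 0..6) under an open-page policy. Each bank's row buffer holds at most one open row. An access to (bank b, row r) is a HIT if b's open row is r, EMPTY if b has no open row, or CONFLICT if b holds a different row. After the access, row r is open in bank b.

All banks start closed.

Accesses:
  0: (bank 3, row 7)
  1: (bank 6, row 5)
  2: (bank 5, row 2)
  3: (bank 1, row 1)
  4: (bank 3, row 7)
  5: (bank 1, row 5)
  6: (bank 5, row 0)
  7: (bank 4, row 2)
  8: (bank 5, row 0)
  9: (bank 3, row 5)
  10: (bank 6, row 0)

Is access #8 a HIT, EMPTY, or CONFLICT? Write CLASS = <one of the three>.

CLASS = HIT

  [0] b3 r7: no row ⇒ E
  [1] b6 r5: no row ⇒ E
  [2] b5 r2: no row ⇒ E
  [3] b1 r1: no row ⇒ E
  [4] b3 r7: had r7 ⇒ H
  [5] b1 r5: had r1 ⇒ C
  [6] b5 r0: had r2 ⇒ C
  [7] b4 r2: no row ⇒ E
  [8] b5 r0: had r0 ⇒ H
  [9] b3 r5: had r7 ⇒ C
  [10] b6 r0: had r5 ⇒ C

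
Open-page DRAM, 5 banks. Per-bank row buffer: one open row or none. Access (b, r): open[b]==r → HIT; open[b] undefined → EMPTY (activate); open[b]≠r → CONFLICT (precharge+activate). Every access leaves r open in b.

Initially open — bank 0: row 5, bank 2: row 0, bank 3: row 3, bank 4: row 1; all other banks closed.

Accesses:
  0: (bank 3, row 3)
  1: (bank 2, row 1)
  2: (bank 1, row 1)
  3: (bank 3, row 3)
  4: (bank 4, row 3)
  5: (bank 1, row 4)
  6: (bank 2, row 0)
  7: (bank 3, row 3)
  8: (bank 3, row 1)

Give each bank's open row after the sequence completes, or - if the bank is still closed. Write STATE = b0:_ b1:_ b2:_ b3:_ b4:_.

STATE = b0:5 b1:4 b2:0 b3:1 b4:3

step 0: bank3 3->3 [HIT]
step 1: bank2 0->1 [CONFLICT]
step 2: bank1 None->1 [EMPTY]
step 3: bank3 3->3 [HIT]
step 4: bank4 1->3 [CONFLICT]
step 5: bank1 1->4 [CONFLICT]
step 6: bank2 1->0 [CONFLICT]
step 7: bank3 3->3 [HIT]
step 8: bank3 3->1 [CONFLICT]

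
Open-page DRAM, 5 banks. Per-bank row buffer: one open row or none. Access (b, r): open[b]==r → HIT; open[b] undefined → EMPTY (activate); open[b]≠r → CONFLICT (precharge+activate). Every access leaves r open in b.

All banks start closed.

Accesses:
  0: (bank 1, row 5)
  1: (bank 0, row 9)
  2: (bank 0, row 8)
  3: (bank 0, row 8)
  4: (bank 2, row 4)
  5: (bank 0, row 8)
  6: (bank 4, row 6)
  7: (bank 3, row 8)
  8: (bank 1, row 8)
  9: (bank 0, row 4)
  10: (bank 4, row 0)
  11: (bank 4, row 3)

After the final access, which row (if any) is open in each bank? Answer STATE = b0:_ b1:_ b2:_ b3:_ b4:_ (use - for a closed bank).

step 0: bank1 None->5 [EMPTY]
step 1: bank0 None->9 [EMPTY]
step 2: bank0 9->8 [CONFLICT]
step 3: bank0 8->8 [HIT]
step 4: bank2 None->4 [EMPTY]
step 5: bank0 8->8 [HIT]
step 6: bank4 None->6 [EMPTY]
step 7: bank3 None->8 [EMPTY]
step 8: bank1 5->8 [CONFLICT]
step 9: bank0 8->4 [CONFLICT]
step 10: bank4 6->0 [CONFLICT]
step 11: bank4 0->3 [CONFLICT]

STATE = b0:4 b1:8 b2:4 b3:8 b4:3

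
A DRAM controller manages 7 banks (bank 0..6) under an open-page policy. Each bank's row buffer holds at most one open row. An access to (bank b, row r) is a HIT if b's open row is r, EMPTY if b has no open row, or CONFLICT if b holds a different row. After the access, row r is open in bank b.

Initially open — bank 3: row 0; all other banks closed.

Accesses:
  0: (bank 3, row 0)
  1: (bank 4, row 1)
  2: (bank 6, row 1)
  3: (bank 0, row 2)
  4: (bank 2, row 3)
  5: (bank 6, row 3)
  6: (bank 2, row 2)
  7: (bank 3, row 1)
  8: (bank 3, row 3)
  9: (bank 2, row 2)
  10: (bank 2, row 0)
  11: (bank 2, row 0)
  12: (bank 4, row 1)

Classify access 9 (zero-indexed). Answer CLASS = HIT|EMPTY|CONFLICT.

CLASS = HIT

  [0] b3 r0: had r0 ⇒ H
  [1] b4 r1: no row ⇒ E
  [2] b6 r1: no row ⇒ E
  [3] b0 r2: no row ⇒ E
  [4] b2 r3: no row ⇒ E
  [5] b6 r3: had r1 ⇒ C
  [6] b2 r2: had r3 ⇒ C
  [7] b3 r1: had r0 ⇒ C
  [8] b3 r3: had r1 ⇒ C
  [9] b2 r2: had r2 ⇒ H
  [10] b2 r0: had r2 ⇒ C
  [11] b2 r0: had r0 ⇒ H
  [12] b4 r1: had r1 ⇒ H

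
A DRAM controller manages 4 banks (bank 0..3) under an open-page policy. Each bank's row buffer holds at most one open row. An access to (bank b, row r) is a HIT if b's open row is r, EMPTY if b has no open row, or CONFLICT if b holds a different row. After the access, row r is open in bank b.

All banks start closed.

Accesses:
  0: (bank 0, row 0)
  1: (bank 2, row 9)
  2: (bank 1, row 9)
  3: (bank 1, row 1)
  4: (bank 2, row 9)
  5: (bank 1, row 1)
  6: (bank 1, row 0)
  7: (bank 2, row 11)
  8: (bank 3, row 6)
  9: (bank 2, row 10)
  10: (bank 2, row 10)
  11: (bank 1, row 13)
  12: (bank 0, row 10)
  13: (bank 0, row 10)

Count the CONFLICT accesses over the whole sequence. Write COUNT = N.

#0 (0,0) E
#1 (2,9) E
#2 (1,9) E
#3 (1,1) C  (was 9)
#4 (2,9) H  (was 9)
#5 (1,1) H  (was 1)
#6 (1,0) C  (was 1)
#7 (2,11) C  (was 9)
#8 (3,6) E
#9 (2,10) C  (was 11)
#10 (2,10) H  (was 10)
#11 (1,13) C  (was 0)
#12 (0,10) C  (was 0)
#13 (0,10) H  (was 10)

COUNT = 6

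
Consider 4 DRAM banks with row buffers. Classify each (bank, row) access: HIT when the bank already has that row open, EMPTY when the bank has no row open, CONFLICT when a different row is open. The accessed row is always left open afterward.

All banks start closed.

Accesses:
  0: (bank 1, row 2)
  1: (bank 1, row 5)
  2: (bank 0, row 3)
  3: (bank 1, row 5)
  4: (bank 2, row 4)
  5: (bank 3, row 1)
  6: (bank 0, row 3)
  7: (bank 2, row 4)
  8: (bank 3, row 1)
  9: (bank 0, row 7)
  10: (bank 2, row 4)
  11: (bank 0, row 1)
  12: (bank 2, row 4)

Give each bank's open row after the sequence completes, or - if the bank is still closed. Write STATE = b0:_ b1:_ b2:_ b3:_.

STATE = b0:1 b1:5 b2:4 b3:1

0: bank 1 row 2 — prev None → EMPTY
1: bank 1 row 5 — prev 2 → CONFLICT
2: bank 0 row 3 — prev None → EMPTY
3: bank 1 row 5 — prev 5 → HIT
4: bank 2 row 4 — prev None → EMPTY
5: bank 3 row 1 — prev None → EMPTY
6: bank 0 row 3 — prev 3 → HIT
7: bank 2 row 4 — prev 4 → HIT
8: bank 3 row 1 — prev 1 → HIT
9: bank 0 row 7 — prev 3 → CONFLICT
10: bank 2 row 4 — prev 4 → HIT
11: bank 0 row 1 — prev 7 → CONFLICT
12: bank 2 row 4 — prev 4 → HIT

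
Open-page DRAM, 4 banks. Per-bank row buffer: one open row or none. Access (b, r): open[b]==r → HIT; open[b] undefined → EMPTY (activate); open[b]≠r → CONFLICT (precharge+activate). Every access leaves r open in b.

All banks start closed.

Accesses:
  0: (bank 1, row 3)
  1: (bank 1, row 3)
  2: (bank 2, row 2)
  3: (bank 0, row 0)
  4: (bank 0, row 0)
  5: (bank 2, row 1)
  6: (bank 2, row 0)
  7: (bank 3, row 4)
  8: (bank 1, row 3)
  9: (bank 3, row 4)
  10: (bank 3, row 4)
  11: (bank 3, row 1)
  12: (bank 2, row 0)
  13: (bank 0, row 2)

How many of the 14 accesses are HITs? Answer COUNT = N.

  [0] b1 r3: no row ⇒ E
  [1] b1 r3: had r3 ⇒ H
  [2] b2 r2: no row ⇒ E
  [3] b0 r0: no row ⇒ E
  [4] b0 r0: had r0 ⇒ H
  [5] b2 r1: had r2 ⇒ C
  [6] b2 r0: had r1 ⇒ C
  [7] b3 r4: no row ⇒ E
  [8] b1 r3: had r3 ⇒ H
  [9] b3 r4: had r4 ⇒ H
  [10] b3 r4: had r4 ⇒ H
  [11] b3 r1: had r4 ⇒ C
  [12] b2 r0: had r0 ⇒ H
  [13] b0 r2: had r0 ⇒ C

COUNT = 6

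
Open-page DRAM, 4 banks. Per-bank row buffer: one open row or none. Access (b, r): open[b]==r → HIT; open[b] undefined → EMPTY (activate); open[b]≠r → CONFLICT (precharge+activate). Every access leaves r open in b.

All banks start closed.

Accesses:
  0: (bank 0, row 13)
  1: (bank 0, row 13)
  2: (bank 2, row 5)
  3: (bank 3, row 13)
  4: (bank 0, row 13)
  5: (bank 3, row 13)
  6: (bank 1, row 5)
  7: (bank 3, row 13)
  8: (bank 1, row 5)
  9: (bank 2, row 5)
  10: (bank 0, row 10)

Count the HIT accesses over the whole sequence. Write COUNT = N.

step 0: bank0 None->13 [EMPTY]
step 1: bank0 13->13 [HIT]
step 2: bank2 None->5 [EMPTY]
step 3: bank3 None->13 [EMPTY]
step 4: bank0 13->13 [HIT]
step 5: bank3 13->13 [HIT]
step 6: bank1 None->5 [EMPTY]
step 7: bank3 13->13 [HIT]
step 8: bank1 5->5 [HIT]
step 9: bank2 5->5 [HIT]
step 10: bank0 13->10 [CONFLICT]

COUNT = 6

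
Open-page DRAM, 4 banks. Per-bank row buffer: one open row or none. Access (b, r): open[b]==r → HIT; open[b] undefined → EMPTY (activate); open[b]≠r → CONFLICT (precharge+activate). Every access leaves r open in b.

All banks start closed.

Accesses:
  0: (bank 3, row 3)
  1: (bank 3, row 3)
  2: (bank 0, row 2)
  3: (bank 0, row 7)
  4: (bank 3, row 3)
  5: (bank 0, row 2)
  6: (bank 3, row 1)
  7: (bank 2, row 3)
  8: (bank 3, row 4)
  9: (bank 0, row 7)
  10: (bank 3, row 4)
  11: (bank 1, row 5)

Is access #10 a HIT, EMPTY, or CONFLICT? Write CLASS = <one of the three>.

step 0: bank3 None->3 [EMPTY]
step 1: bank3 3->3 [HIT]
step 2: bank0 None->2 [EMPTY]
step 3: bank0 2->7 [CONFLICT]
step 4: bank3 3->3 [HIT]
step 5: bank0 7->2 [CONFLICT]
step 6: bank3 3->1 [CONFLICT]
step 7: bank2 None->3 [EMPTY]
step 8: bank3 1->4 [CONFLICT]
step 9: bank0 2->7 [CONFLICT]
step 10: bank3 4->4 [HIT]
step 11: bank1 None->5 [EMPTY]

CLASS = HIT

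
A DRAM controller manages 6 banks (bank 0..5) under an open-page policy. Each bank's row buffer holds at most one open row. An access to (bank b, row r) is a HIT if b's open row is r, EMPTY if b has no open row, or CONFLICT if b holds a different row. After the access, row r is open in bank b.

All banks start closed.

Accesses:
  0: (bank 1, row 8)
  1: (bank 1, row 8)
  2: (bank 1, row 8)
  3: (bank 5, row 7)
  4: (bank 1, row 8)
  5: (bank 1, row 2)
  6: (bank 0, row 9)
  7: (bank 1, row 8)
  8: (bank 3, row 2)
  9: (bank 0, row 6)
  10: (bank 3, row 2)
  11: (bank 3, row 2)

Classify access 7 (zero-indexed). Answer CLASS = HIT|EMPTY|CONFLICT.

CLASS = CONFLICT

step 0: bank1 None->8 [EMPTY]
step 1: bank1 8->8 [HIT]
step 2: bank1 8->8 [HIT]
step 3: bank5 None->7 [EMPTY]
step 4: bank1 8->8 [HIT]
step 5: bank1 8->2 [CONFLICT]
step 6: bank0 None->9 [EMPTY]
step 7: bank1 2->8 [CONFLICT]
step 8: bank3 None->2 [EMPTY]
step 9: bank0 9->6 [CONFLICT]
step 10: bank3 2->2 [HIT]
step 11: bank3 2->2 [HIT]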